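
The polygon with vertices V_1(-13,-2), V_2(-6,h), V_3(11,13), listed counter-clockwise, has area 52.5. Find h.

Write out the shoelace sum; only the two edges meeting at V_2 involve h:
2·Area = [((-13)·h − (-6)·(-2)) + ((-6)·13 − 11·h)] + 147
       = -24·h + 57 = 105
⇒ h = -2.

-2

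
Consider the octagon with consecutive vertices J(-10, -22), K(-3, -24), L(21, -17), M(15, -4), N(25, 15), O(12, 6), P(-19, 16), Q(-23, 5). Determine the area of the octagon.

1165

Σ = (174) + (555) + (171) + (325) + (-30) + (306) + (273) + (556) = 2330
Area = |Σ|/2 = 1165.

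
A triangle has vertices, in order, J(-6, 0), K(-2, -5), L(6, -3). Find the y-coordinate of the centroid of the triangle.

Apply Gauss's area formula. First the cross-terms c_i = x_i·y_{i+1} − x_{i+1}·y_i:
  30, 36, -18  ⇒  2A = 48, A = 24.
Then Σ (y_i + y_{i+1})·c_i = -384, so ȳ = -384 / (6·24) = -8/3.

-8/3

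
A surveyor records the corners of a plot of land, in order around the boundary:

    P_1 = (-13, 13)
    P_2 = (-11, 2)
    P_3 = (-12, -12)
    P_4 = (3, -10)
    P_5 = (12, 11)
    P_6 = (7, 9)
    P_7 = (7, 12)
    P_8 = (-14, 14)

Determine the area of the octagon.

Apply the shoelace (surveyor's) formula: 2A = Σ (x_i·y_{i+1} − x_{i+1}·y_i), indices taken mod 8.
P_1→P_2: (-13)(2) − (-11)(13) = 117
P_2→P_3: (-11)(-12) − (-12)(2) = 156
P_3→P_4: (-12)(-10) − (3)(-12) = 156
P_4→P_5: (3)(11) − (12)(-10) = 153
P_5→P_6: (12)(9) − (7)(11) = 31
P_6→P_7: (7)(12) − (7)(9) = 21
P_7→P_8: (7)(14) − (-14)(12) = 266
P_8→P_1: (-14)(13) − (-13)(14) = 0
Σ = 900
Area = |Σ|/2 = 450.

450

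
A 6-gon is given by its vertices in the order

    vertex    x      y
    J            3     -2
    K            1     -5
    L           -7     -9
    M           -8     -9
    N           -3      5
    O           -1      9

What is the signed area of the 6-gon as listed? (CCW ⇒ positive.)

-90

Apply the shoelace (surveyor's) formula: 2A = Σ (x_i·y_{i+1} − x_{i+1}·y_i), indices taken mod 6.
Cross-terms: -13, -44, -9, -67, -22, -25  ⇒  Σ = -180
Signed area = Σ/2 = -90 (negative ⇒ clockwise traversal).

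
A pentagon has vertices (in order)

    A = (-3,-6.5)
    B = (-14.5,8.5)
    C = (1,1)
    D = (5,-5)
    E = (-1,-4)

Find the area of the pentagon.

91.625

Apply the shoelace (surveyor's) formula: 2A = Σ (x_i·y_{i+1} − x_{i+1}·y_i), indices taken mod 5.
Cross-terms: -119.75, -23, -10, -25, -5.5  ⇒  Σ = -183.25
Area = |Σ|/2 = 91.625.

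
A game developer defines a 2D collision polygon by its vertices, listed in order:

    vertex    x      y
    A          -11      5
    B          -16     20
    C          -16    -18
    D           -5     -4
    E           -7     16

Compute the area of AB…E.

Σ = (-140) + (608) + (-26) + (-108) + (141) = 475
Area = |Σ|/2 = 237.5.

237.5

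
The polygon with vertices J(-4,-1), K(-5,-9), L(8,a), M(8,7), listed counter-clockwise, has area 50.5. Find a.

6

The doubled signed area Σ (x_i y_{i+1} − x_{i+1} y_i) is linear in a.
With a=0 it equals 179; the coefficient of a is -13 (from the two edges through L).
So -13·a + 179 = 2·50.5 = 101 ⇒ a = 6.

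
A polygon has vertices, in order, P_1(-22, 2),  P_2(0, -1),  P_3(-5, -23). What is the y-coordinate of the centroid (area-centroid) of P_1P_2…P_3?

Apply the surveyor's formula. First the cross-terms c_i = x_i·y_{i+1} − x_{i+1}·y_i:
  22, -5, -516  ⇒  2A = -499, A = -249.5.
Then Σ (y_i + y_{i+1})·c_i = 10978, so ȳ = 10978 / (6·(-249.5)) = -22/3.

-22/3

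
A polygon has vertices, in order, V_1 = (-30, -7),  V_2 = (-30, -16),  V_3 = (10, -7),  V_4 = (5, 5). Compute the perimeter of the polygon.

100

|V_1V_2| = √((0)² + (-9)²) = √81 = 9
|V_2V_3| = √((40)² + (9)²) = √1681 = 41
|V_3V_4| = √((-5)² + (12)²) = √169 = 13
|V_4V_1| = √((-35)² + (-12)²) = √1369 = 37
Perimeter = 9 + 41 + 13 + 37 = 100.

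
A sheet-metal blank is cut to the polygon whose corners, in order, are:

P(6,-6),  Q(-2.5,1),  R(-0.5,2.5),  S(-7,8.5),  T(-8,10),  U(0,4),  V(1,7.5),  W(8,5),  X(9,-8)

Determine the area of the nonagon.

Apply the surveyor's formula: 2A = Σ (x_i·y_{i+1} − x_{i+1}·y_i), indices taken mod 9.
Cross-terms: -9, -5.75, 13.25, -2, -32, -4, -55, -109, -6  ⇒  Σ = -209.5
Area = |Σ|/2 = 104.75.

104.75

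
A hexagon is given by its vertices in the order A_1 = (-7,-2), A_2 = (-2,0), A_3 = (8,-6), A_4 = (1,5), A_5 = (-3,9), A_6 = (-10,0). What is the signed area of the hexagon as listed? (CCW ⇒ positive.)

A_1→A_2: (-7)(0) − (-2)(-2) = -4
A_2→A_3: (-2)(-6) − (8)(0) = 12
A_3→A_4: (8)(5) − (1)(-6) = 46
A_4→A_5: (1)(9) − (-3)(5) = 24
A_5→A_6: (-3)(0) − (-10)(9) = 90
A_6→A_1: (-10)(-2) − (-7)(0) = 20
Σ = 188
Signed area = Σ/2 = 94 (positive ⇒ counter-clockwise traversal).

94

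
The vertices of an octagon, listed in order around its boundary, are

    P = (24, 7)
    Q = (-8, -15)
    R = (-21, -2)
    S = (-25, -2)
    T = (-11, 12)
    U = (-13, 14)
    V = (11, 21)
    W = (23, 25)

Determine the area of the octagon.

1002.5

Apply Gauss's area formula: 2A = Σ (x_i·y_{i+1} − x_{i+1}·y_i), indices taken mod 8.
Σ = (-304) + (-299) + (-8) + (-322) + (2) + (-427) + (-208) + (-439) = -2005
Area = |Σ|/2 = 1002.5.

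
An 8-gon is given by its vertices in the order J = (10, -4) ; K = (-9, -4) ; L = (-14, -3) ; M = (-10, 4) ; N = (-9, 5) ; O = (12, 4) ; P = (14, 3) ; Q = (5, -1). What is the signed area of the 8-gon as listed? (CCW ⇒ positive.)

Σ = (-76) + (-29) + (-86) + (-14) + (-96) + (-20) + (-29) + (-10) = -360
Signed area = Σ/2 = -180 (negative ⇒ clockwise traversal).

-180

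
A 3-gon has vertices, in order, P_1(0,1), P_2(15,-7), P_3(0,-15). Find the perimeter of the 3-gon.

50

|P_1P_2| = √((15)² + (-8)²) = √289 = 17
|P_2P_3| = √((-15)² + (-8)²) = √289 = 17
|P_3P_1| = √((0)² + (16)²) = √256 = 16
Perimeter = 17 + 17 + 16 = 50.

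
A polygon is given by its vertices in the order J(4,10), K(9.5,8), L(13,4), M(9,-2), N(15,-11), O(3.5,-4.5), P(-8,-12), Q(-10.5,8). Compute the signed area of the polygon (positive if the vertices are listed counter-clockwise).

Apply the surveyor's formula: 2A = Σ (x_i·y_{i+1} − x_{i+1}·y_i), indices taken mod 8.
Σ = (-63) + (-66) + (-62) + (-69) + (-29) + (-78) + (-190) + (-137) = -694
Signed area = Σ/2 = -347 (negative ⇒ clockwise traversal).

-347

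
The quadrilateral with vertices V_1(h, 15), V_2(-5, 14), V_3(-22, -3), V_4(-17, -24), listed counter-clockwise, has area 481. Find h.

9

The doubled signed area Σ (x_i y_{i+1} − x_{i+1} y_i) is linear in h.
With h=0 it equals 620; the coefficient of h is 38 (from the two edges through V_1).
So 38·h + 620 = 2·481 = 962 ⇒ h = 9.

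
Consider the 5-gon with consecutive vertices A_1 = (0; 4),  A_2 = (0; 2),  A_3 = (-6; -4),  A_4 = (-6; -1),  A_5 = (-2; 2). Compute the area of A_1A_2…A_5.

Apply the shoelace formula: 2A = Σ (x_i·y_{i+1} − x_{i+1}·y_i), indices taken mod 5.
Cross-terms: 0, 12, -18, -14, -8  ⇒  Σ = -28
Area = |Σ|/2 = 14.

14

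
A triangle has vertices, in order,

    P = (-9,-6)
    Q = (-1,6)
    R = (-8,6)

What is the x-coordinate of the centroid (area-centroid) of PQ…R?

Apply the shoelace formula. First the cross-terms c_i = x_i·y_{i+1} − x_{i+1}·y_i:
  -60, 42, 102  ⇒  2A = 84, A = 42.
Then Σ (x_i + x_{i+1})·c_i = -1512, so x̄ = -1512 / (6·42) = -6.

-6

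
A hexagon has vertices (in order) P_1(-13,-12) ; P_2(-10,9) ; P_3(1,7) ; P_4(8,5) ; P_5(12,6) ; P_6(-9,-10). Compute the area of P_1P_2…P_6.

233.5

Σ = (-237) + (-79) + (-51) + (-12) + (-66) + (-22) = -467
Area = |Σ|/2 = 233.5.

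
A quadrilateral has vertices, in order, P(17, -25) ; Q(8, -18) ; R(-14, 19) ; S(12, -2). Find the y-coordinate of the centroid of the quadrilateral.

-515/126

Apply the shoelace formula. First the cross-terms c_i = x_i·y_{i+1} − x_{i+1}·y_i:
  -106, -100, -200, -266  ⇒  2A = -672, A = -336.
Then Σ (y_i + y_{i+1})·c_i = 8240, so ȳ = 8240 / (6·(-336)) = -515/126.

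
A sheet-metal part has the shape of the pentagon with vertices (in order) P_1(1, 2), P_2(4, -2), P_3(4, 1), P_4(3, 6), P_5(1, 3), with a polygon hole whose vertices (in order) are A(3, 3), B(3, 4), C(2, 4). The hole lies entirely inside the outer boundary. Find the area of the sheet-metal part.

Outer boundary:
Apply the shoelace formula: 2A = Σ (x_i·y_{i+1} − x_{i+1}·y_i), indices taken mod 5.
P_1→P_2: (1)(-2) − (4)(2) = -10
P_2→P_3: (4)(1) − (4)(-2) = 12
P_3→P_4: (4)(6) − (3)(1) = 21
P_4→P_5: (3)(3) − (1)(6) = 3
P_5→P_1: (1)(2) − (1)(3) = -1
Σ = 25
Area = |Σ|/2 = 12.5.
Hole:
Apply Gauss's area formula: 2A = Σ (x_i·y_{i+1} − x_{i+1}·y_i), indices taken mod 3.
Σ = (3) + (4) + (-6) = 1
Area = |Σ|/2 = 0.5.
Net area = 12.5 − 0.5 = 12.

12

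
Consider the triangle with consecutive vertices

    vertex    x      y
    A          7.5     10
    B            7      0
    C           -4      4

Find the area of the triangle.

Apply the shoelace formula: 2A = Σ (x_i·y_{i+1} − x_{i+1}·y_i), indices taken mod 3.
Σ = (-70) + (28) + (-70) = -112
Area = |Σ|/2 = 56.

56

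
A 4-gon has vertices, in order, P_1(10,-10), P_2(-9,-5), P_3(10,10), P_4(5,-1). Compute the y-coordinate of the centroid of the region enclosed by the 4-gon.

Apply the surveyor's formula. First the cross-terms c_i = x_i·y_{i+1} − x_{i+1}·y_i:
  -140, -40, -60, -40  ⇒  2A = -280, A = -140.
Then Σ (y_i + y_{i+1})·c_i = 1800, so ȳ = 1800 / (6·(-140)) = -15/7.

-15/7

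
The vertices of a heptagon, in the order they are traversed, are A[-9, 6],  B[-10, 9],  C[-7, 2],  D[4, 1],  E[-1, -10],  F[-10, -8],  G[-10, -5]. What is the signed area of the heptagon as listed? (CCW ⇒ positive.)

Apply Gauss's area formula: 2A = Σ (x_i·y_{i+1} − x_{i+1}·y_i), indices taken mod 7.
Σ = (-21) + (43) + (-15) + (-39) + (-92) + (-30) + (-105) = -259
Signed area = Σ/2 = -129.5 (negative ⇒ clockwise traversal).

-129.5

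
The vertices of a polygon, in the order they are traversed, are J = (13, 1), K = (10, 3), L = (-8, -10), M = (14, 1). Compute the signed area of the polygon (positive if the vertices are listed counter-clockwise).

43

Cross-terms: 29, -76, 132, 1  ⇒  Σ = 86
Signed area = Σ/2 = 43 (positive ⇒ counter-clockwise traversal).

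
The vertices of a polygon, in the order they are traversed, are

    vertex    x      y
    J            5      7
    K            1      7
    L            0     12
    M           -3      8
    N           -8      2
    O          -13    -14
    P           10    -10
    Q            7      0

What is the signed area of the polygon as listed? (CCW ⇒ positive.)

J→K: (5)(7) − (1)(7) = 28
K→L: (1)(12) − (0)(7) = 12
L→M: (0)(8) − (-3)(12) = 36
M→N: (-3)(2) − (-8)(8) = 58
N→O: (-8)(-14) − (-13)(2) = 138
O→P: (-13)(-10) − (10)(-14) = 270
P→Q: (10)(0) − (7)(-10) = 70
Q→J: (7)(7) − (5)(0) = 49
Σ = 661
Signed area = Σ/2 = 330.5 (positive ⇒ counter-clockwise traversal).

330.5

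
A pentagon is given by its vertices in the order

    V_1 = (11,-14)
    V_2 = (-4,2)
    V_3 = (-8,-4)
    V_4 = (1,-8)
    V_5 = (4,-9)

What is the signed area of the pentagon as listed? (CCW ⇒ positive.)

Apply the shoelace (surveyor's) formula: 2A = Σ (x_i·y_{i+1} − x_{i+1}·y_i), indices taken mod 5.
V_1→V_2: (11)(2) − (-4)(-14) = -34
V_2→V_3: (-4)(-4) − (-8)(2) = 32
V_3→V_4: (-8)(-8) − (1)(-4) = 68
V_4→V_5: (1)(-9) − (4)(-8) = 23
V_5→V_1: (4)(-14) − (11)(-9) = 43
Σ = 132
Signed area = Σ/2 = 66 (positive ⇒ counter-clockwise traversal).

66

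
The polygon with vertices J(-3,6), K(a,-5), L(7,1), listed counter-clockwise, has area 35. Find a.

The doubled signed area Σ (x_i y_{i+1} − x_{i+1} y_i) is linear in a.
With a=0 it equals 95; the coefficient of a is -5 (from the two edges through K).
So -5·a + 95 = 2·35 = 70 ⇒ a = 5.

5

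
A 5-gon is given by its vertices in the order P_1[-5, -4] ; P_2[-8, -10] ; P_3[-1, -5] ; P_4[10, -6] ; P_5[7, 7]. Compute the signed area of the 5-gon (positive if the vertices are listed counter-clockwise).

Cross-terms: 18, 30, 56, 112, 7  ⇒  Σ = 223
Signed area = Σ/2 = 111.5 (positive ⇒ counter-clockwise traversal).

111.5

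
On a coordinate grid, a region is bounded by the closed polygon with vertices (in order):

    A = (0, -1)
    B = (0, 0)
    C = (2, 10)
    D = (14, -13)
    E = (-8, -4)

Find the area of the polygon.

159

Apply the shoelace (surveyor's) formula: 2A = Σ (x_i·y_{i+1} − x_{i+1}·y_i), indices taken mod 5.
Σ = (0) + (0) + (-166) + (-160) + (8) = -318
Area = |Σ|/2 = 159.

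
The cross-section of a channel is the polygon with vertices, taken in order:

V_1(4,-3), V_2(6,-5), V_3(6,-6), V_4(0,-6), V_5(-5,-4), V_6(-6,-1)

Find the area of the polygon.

35.5

Apply Gauss's area formula: 2A = Σ (x_i·y_{i+1} − x_{i+1}·y_i), indices taken mod 6.
V_1→V_2: (4)(-5) − (6)(-3) = -2
V_2→V_3: (6)(-6) − (6)(-5) = -6
V_3→V_4: (6)(-6) − (0)(-6) = -36
V_4→V_5: (0)(-4) − (-5)(-6) = -30
V_5→V_6: (-5)(-1) − (-6)(-4) = -19
V_6→V_1: (-6)(-3) − (4)(-1) = 22
Σ = -71
Area = |Σ|/2 = 35.5.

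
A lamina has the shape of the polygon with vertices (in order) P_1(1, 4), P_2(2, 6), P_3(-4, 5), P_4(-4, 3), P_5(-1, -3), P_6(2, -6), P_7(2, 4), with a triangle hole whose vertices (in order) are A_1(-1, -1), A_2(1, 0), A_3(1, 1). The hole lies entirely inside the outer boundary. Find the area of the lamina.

44.5

Outer boundary:
Apply Gauss's area formula: 2A = Σ (x_i·y_{i+1} − x_{i+1}·y_i), indices taken mod 7.
Cross-terms: -2, 34, 8, 15, 12, 20, 4  ⇒  Σ = 91
Area = |Σ|/2 = 45.5.
Hole:
Apply Gauss's area formula: 2A = Σ (x_i·y_{i+1} − x_{i+1}·y_i), indices taken mod 3.
A_1→A_2: (-1)(0) − (1)(-1) = 1
A_2→A_3: (1)(1) − (1)(0) = 1
A_3→A_1: (1)(-1) − (-1)(1) = 0
Σ = 2
Area = |Σ|/2 = 1.
Net area = 45.5 − 1 = 44.5.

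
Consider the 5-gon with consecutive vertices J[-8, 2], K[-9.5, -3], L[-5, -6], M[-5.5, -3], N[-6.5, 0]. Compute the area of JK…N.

Cross-terms: 43, 42, -18, -19.5, -13  ⇒  Σ = 34.5
Area = |Σ|/2 = 17.25.

17.25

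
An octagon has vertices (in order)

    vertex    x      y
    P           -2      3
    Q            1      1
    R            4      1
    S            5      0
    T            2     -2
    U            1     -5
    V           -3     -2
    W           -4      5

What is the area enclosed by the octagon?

Apply the shoelace (surveyor's) formula: 2A = Σ (x_i·y_{i+1} − x_{i+1}·y_i), indices taken mod 8.
Cross-terms: -5, -3, -5, -10, -8, -17, -23, -2  ⇒  Σ = -73
Area = |Σ|/2 = 36.5.

36.5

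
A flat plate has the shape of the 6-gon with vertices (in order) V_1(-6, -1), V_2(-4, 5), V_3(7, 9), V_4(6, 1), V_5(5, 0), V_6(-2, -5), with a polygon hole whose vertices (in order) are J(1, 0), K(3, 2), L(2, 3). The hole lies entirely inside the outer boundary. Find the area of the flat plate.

103

Outer boundary:
Cross-terms: -34, -71, -47, -5, -25, -28  ⇒  Σ = -210
Area = |Σ|/2 = 105.
Hole:
Apply Gauss's area formula: 2A = Σ (x_i·y_{i+1} − x_{i+1}·y_i), indices taken mod 3.
Σ = (2) + (5) + (-3) = 4
Area = |Σ|/2 = 2.
Net area = 105 − 2 = 103.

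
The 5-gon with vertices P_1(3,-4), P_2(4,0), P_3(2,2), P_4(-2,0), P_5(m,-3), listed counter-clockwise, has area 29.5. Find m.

The doubled signed area Σ (x_i y_{i+1} − x_{i+1} y_i) is linear in m.
With m=0 it equals 43; the coefficient of m is -4 (from the two edges through P_5).
So -4·m + 43 = 2·29.5 = 59 ⇒ m = -4.

-4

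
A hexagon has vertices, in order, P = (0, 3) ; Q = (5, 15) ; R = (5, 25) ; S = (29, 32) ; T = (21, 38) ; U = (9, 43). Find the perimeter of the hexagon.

112

|PQ| = √((5)² + (12)²) = √169 = 13
|QR| = √((0)² + (10)²) = √100 = 10
|RS| = √((24)² + (7)²) = √625 = 25
|ST| = √((-8)² + (6)²) = √100 = 10
|TU| = √((-12)² + (5)²) = √169 = 13
|UP| = √((-9)² + (-40)²) = √1681 = 41
Perimeter = 13 + 10 + 25 + 10 + 13 + 41 = 112.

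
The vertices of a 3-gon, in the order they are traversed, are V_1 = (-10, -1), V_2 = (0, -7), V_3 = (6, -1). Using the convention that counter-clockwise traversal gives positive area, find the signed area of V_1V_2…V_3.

Cross-terms: 70, 42, -16  ⇒  Σ = 96
Signed area = Σ/2 = 48 (positive ⇒ counter-clockwise traversal).

48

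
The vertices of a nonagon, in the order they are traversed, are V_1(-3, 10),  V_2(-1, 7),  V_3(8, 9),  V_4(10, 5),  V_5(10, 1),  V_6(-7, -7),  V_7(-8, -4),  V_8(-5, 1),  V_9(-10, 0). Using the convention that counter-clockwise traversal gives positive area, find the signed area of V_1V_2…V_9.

-187.5

Apply Gauss's area formula: 2A = Σ (x_i·y_{i+1} − x_{i+1}·y_i), indices taken mod 9.
Cross-terms: -11, -65, -50, -40, -63, -28, -28, 10, -100  ⇒  Σ = -375
Signed area = Σ/2 = -187.5 (negative ⇒ clockwise traversal).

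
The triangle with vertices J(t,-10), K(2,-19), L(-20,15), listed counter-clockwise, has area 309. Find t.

-22

Write out the shoelace sum; only the two edges meeting at J involve t:
2·Area = [((-20)·(-10) − t·15) + (t·(-19) − 2·(-10))] + -350
       = -34·t + -130 = 618
⇒ t = -22.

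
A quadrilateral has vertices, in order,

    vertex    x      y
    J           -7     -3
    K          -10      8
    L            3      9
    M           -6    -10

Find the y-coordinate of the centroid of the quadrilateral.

143/57

Apply the shoelace (surveyor's) formula. First the cross-terms c_i = x_i·y_{i+1} − x_{i+1}·y_i:
  -86, -114, 24, -52  ⇒  2A = -228, A = -114.
Then Σ (y_i + y_{i+1})·c_i = -1716, so ȳ = -1716 / (6·(-114)) = 143/57.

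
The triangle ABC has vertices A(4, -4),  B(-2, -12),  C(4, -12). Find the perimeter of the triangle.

|AB| = √((-6)² + (-8)²) = √100 = 10
|BC| = √((6)² + (0)²) = √36 = 6
|CA| = √((0)² + (8)²) = √64 = 8
Perimeter = 10 + 6 + 8 = 24.

24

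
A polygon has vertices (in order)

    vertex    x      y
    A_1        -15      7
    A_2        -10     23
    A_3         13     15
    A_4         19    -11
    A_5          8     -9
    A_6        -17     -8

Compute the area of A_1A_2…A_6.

845.5

Apply the surveyor's formula: 2A = Σ (x_i·y_{i+1} − x_{i+1}·y_i), indices taken mod 6.
Σ = (-275) + (-449) + (-428) + (-83) + (-217) + (-239) = -1691
Area = |Σ|/2 = 845.5.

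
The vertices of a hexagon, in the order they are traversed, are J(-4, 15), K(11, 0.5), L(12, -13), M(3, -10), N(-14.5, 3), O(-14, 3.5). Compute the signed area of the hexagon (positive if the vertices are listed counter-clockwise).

-368.875

Apply the surveyor's formula: 2A = Σ (x_i·y_{i+1} − x_{i+1}·y_i), indices taken mod 6.
J→K: (-4)(0.5) − (11)(15) = -167
K→L: (11)(-13) − (12)(0.5) = -149
L→M: (12)(-10) − (3)(-13) = -81
M→N: (3)(3) − (-14.5)(-10) = -136
N→O: (-14.5)(3.5) − (-14)(3) = -8.75
O→J: (-14)(15) − (-4)(3.5) = -196
Σ = -737.75
Signed area = Σ/2 = -368.875 (negative ⇒ clockwise traversal).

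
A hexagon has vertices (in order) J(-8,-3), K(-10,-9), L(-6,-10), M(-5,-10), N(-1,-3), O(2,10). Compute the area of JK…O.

86.5

Apply the shoelace formula: 2A = Σ (x_i·y_{i+1} − x_{i+1}·y_i), indices taken mod 6.
Σ = (42) + (46) + (10) + (5) + (-4) + (74) = 173
Area = |Σ|/2 = 86.5.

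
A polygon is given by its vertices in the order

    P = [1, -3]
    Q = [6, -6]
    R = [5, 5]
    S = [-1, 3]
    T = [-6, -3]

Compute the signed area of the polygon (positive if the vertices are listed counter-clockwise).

Σ = (12) + (60) + (20) + (21) + (21) = 134
Signed area = Σ/2 = 67 (positive ⇒ counter-clockwise traversal).

67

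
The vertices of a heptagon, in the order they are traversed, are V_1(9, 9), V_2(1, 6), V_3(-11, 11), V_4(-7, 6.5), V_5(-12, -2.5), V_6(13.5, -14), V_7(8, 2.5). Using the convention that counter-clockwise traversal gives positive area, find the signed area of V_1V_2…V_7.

310

Apply the shoelace formula: 2A = Σ (x_i·y_{i+1} − x_{i+1}·y_i), indices taken mod 7.
Σ = (45) + (77) + (5.5) + (95.5) + (201.75) + (145.75) + (49.5) = 620
Signed area = Σ/2 = 310 (positive ⇒ counter-clockwise traversal).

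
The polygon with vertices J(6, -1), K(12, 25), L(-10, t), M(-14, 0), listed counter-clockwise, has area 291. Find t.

6

The doubled signed area Σ (x_i y_{i+1} − x_{i+1} y_i) is linear in t.
With t=0 it equals 426; the coefficient of t is 26 (from the two edges through L).
So 26·t + 426 = 2·291 = 582 ⇒ t = 6.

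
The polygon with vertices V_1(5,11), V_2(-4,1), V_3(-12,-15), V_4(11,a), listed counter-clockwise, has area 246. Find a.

-5

Write out the shoelace sum; only the two edges meeting at V_4 involve a:
2·Area = [((-12)·a − 11·(-15)) + (11·11 − 5·a)] + 121
       = -17·a + 407 = 492
⇒ a = -5.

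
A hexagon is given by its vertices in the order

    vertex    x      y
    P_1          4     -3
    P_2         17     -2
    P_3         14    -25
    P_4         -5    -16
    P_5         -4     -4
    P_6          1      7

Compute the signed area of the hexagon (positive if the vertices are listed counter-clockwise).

Apply the shoelace (surveyor's) formula: 2A = Σ (x_i·y_{i+1} − x_{i+1}·y_i), indices taken mod 6.
Σ = (43) + (-397) + (-349) + (-44) + (-24) + (-31) = -802
Signed area = Σ/2 = -401 (negative ⇒ clockwise traversal).

-401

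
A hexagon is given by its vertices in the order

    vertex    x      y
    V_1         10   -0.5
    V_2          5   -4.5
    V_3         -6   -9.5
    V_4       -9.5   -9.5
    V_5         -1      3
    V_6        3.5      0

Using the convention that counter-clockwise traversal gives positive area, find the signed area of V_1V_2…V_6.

-100.25

Apply the shoelace formula: 2A = Σ (x_i·y_{i+1} − x_{i+1}·y_i), indices taken mod 6.
V_1→V_2: (10)(-4.5) − (5)(-0.5) = -42.5
V_2→V_3: (5)(-9.5) − (-6)(-4.5) = -74.5
V_3→V_4: (-6)(-9.5) − (-9.5)(-9.5) = -33.25
V_4→V_5: (-9.5)(3) − (-1)(-9.5) = -38
V_5→V_6: (-1)(0) − (3.5)(3) = -10.5
V_6→V_1: (3.5)(-0.5) − (10)(0) = -1.75
Σ = -200.5
Signed area = Σ/2 = -100.25 (negative ⇒ clockwise traversal).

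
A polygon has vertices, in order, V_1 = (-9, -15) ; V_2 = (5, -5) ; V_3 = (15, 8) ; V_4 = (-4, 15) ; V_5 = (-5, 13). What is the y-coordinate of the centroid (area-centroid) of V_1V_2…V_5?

196/101

Apply the surveyor's formula. First the cross-terms c_i = x_i·y_{i+1} − x_{i+1}·y_i:
  120, 115, 257, 23, 192  ⇒  2A = 707, A = 353.5.
Then Σ (y_i + y_{i+1})·c_i = 4116, so ȳ = 4116 / (6·353.5) = 196/101.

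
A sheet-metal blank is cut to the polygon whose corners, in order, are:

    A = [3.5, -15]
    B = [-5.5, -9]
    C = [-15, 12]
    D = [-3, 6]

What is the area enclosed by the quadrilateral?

172.5

Σ = (-114) + (-201) + (-54) + (24) = -345
Area = |Σ|/2 = 172.5.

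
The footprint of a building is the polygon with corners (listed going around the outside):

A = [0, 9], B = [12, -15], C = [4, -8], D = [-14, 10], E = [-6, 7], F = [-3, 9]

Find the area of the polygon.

A→B: (0)(-15) − (12)(9) = -108
B→C: (12)(-8) − (4)(-15) = -36
C→D: (4)(10) − (-14)(-8) = -72
D→E: (-14)(7) − (-6)(10) = -38
E→F: (-6)(9) − (-3)(7) = -33
F→A: (-3)(9) − (0)(9) = -27
Σ = -314
Area = |Σ|/2 = 157.

157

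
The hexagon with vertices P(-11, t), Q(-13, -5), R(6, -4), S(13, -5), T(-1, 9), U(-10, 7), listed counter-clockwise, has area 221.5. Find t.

The doubled signed area Σ (x_i y_{i+1} − x_{i+1} y_i) is linear in t.
With t=0 it equals 431; the coefficient of t is 3 (from the two edges through P).
So 3·t + 431 = 2·221.5 = 443 ⇒ t = 4.

4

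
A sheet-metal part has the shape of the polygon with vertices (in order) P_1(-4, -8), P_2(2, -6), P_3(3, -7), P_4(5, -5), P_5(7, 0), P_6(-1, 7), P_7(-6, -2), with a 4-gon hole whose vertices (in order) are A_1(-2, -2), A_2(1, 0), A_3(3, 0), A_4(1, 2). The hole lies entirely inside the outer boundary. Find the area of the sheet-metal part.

111

Outer boundary:
Σ = (40) + (4) + (20) + (35) + (49) + (44) + (40) = 232
Area = |Σ|/2 = 116.
Hole:
Apply the surveyor's formula: 2A = Σ (x_i·y_{i+1} − x_{i+1}·y_i), indices taken mod 4.
Cross-terms: 2, 0, 6, 2  ⇒  Σ = 10
Area = |Σ|/2 = 5.
Net area = 116 − 5 = 111.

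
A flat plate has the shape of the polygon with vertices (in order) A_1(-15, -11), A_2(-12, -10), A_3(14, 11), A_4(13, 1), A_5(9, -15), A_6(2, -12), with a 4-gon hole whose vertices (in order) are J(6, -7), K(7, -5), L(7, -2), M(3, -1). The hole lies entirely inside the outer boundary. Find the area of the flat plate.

281.5

Outer boundary:
Apply the shoelace (surveyor's) formula: 2A = Σ (x_i·y_{i+1} − x_{i+1}·y_i), indices taken mod 6.
A_1→A_2: (-15)(-10) − (-12)(-11) = 18
A_2→A_3: (-12)(11) − (14)(-10) = 8
A_3→A_4: (14)(1) − (13)(11) = -129
A_4→A_5: (13)(-15) − (9)(1) = -204
A_5→A_6: (9)(-12) − (2)(-15) = -78
A_6→A_1: (2)(-11) − (-15)(-12) = -202
Σ = -587
Area = |Σ|/2 = 293.5.
Hole:
Σ = (19) + (21) + (-1) + (-15) = 24
Area = |Σ|/2 = 12.
Net area = 293.5 − 12 = 281.5.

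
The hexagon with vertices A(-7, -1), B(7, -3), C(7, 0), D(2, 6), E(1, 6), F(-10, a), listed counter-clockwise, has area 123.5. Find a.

10

The doubled signed area Σ (x_i y_{i+1} − x_{i+1} y_i) is linear in a.
With a=0 it equals 167; the coefficient of a is 8 (from the two edges through F).
So 8·a + 167 = 2·123.5 = 247 ⇒ a = 10.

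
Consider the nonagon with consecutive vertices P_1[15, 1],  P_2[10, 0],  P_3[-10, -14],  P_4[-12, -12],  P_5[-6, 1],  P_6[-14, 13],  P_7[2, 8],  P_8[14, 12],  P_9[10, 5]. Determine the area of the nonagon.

Apply Gauss's area formula: 2A = Σ (x_i·y_{i+1} − x_{i+1}·y_i), indices taken mod 9.
Σ = (-10) + (-140) + (-48) + (-84) + (-64) + (-138) + (-88) + (-50) + (-65) = -687
Area = |Σ|/2 = 343.5.

343.5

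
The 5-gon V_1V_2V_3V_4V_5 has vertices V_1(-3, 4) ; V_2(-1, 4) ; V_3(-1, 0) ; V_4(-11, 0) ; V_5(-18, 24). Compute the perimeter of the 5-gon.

66

|V_1V_2| = √((2)² + (0)²) = √4 = 2
|V_2V_3| = √((0)² + (-4)²) = √16 = 4
|V_3V_4| = √((-10)² + (0)²) = √100 = 10
|V_4V_5| = √((-7)² + (24)²) = √625 = 25
|V_5V_1| = √((15)² + (-20)²) = √625 = 25
Perimeter = 2 + 4 + 10 + 25 + 25 = 66.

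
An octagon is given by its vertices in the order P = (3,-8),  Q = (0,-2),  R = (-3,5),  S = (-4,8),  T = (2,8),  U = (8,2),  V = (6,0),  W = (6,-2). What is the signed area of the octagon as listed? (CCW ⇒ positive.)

-95

Apply the surveyor's formula: 2A = Σ (x_i·y_{i+1} − x_{i+1}·y_i), indices taken mod 8.
Σ = (-6) + (-6) + (-4) + (-48) + (-60) + (-12) + (-12) + (-42) = -190
Signed area = Σ/2 = -95 (negative ⇒ clockwise traversal).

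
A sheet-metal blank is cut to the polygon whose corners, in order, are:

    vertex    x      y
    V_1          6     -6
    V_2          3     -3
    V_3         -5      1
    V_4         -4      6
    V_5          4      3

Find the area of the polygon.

58

Apply Gauss's area formula: 2A = Σ (x_i·y_{i+1} − x_{i+1}·y_i), indices taken mod 5.
Cross-terms: 0, -12, -26, -36, -42  ⇒  Σ = -116
Area = |Σ|/2 = 58.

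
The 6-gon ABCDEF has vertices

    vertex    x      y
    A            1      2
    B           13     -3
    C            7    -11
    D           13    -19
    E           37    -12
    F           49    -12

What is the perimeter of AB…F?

|AB| = √((12)² + (-5)²) = √169 = 13
|BC| = √((-6)² + (-8)²) = √100 = 10
|CD| = √((6)² + (-8)²) = √100 = 10
|DE| = √((24)² + (7)²) = √625 = 25
|EF| = √((12)² + (0)²) = √144 = 12
|FA| = √((-48)² + (14)²) = √2500 = 50
Perimeter = 13 + 10 + 10 + 25 + 12 + 50 = 120.

120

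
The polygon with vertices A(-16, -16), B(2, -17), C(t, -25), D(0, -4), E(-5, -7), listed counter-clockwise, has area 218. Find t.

18

The doubled signed area Σ (x_i y_{i+1} − x_{i+1} y_i) is linear in t.
With t=0 it equals 202; the coefficient of t is 13 (from the two edges through C).
So 13·t + 202 = 2·218 = 436 ⇒ t = 18.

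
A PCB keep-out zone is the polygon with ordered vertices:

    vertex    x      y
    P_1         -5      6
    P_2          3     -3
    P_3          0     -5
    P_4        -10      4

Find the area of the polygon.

54

Apply the shoelace formula: 2A = Σ (x_i·y_{i+1} − x_{i+1}·y_i), indices taken mod 4.
Σ = (-3) + (-15) + (-50) + (-40) = -108
Area = |Σ|/2 = 54.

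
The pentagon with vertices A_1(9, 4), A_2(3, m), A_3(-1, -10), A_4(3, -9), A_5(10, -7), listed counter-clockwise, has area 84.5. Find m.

0

Write out the shoelace sum; only the two edges meeting at A_2 involve m:
2·Area = [(9·m − 3·4) + (3·(-10) − (-1)·m)] + 211
       = 10·m + 169 = 169
⇒ m = 0.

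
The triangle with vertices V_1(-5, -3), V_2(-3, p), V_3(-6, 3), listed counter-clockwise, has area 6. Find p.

-3

The doubled signed area Σ (x_i y_{i+1} − x_{i+1} y_i) is linear in p.
With p=0 it equals 15; the coefficient of p is 1 (from the two edges through V_2).
So 1·p + 15 = 2·6 = 12 ⇒ p = -3.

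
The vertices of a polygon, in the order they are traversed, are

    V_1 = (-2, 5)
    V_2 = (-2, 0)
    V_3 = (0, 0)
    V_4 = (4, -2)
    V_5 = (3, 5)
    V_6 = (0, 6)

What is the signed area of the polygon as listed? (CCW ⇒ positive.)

33

Apply the surveyor's formula: 2A = Σ (x_i·y_{i+1} − x_{i+1}·y_i), indices taken mod 6.
V_1→V_2: (-2)(0) − (-2)(5) = 10
V_2→V_3: (-2)(0) − (0)(0) = 0
V_3→V_4: (0)(-2) − (4)(0) = 0
V_4→V_5: (4)(5) − (3)(-2) = 26
V_5→V_6: (3)(6) − (0)(5) = 18
V_6→V_1: (0)(5) − (-2)(6) = 12
Σ = 66
Signed area = Σ/2 = 33 (positive ⇒ counter-clockwise traversal).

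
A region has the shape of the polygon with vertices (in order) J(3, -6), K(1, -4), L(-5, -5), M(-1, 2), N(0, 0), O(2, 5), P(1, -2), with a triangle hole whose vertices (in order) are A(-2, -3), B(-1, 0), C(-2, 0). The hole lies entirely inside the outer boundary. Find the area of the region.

26

Outer boundary:
Σ = (-6) + (-25) + (-15) + (0) + (0) + (-9) + (0) = -55
Area = |Σ|/2 = 27.5.
Hole:
Cross-terms: -3, 0, 6  ⇒  Σ = 3
Area = |Σ|/2 = 1.5.
Net area = 27.5 − 1.5 = 26.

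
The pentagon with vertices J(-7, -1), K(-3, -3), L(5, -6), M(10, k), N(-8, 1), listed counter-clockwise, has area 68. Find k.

The doubled signed area Σ (x_i y_{i+1} − x_{i+1} y_i) is linear in k.
With k=0 it equals 136; the coefficient of k is 13 (from the two edges through M).
So 13·k + 136 = 2·68 = 136 ⇒ k = 0.

0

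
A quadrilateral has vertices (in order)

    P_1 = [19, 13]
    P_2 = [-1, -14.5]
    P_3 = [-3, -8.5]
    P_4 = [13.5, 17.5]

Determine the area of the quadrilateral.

Apply the shoelace formula: 2A = Σ (x_i·y_{i+1} − x_{i+1}·y_i), indices taken mod 4.
Σ = (-262.5) + (-35) + (62.25) + (-157) = -392.25
Area = |Σ|/2 = 196.125.

196.125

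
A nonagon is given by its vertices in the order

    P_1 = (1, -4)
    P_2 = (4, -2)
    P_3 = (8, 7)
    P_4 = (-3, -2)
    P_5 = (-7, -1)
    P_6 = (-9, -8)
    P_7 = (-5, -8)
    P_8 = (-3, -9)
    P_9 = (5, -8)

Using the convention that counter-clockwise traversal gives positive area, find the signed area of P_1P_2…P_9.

104.5

Apply the shoelace (surveyor's) formula: 2A = Σ (x_i·y_{i+1} − x_{i+1}·y_i), indices taken mod 9.
Σ = (14) + (44) + (5) + (-11) + (47) + (32) + (21) + (69) + (-12) = 209
Signed area = Σ/2 = 104.5 (positive ⇒ counter-clockwise traversal).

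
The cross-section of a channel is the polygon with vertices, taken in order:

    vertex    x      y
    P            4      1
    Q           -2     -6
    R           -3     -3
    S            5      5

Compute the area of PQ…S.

Σ = (-22) + (-12) + (0) + (-15) = -49
Area = |Σ|/2 = 24.5.

24.5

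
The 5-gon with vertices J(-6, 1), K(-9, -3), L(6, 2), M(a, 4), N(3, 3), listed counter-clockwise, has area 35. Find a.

10

The doubled signed area Σ (x_i y_{i+1} − x_{i+1} y_i) is linear in a.
With a=0 it equals 60; the coefficient of a is 1 (from the two edges through M).
So 1·a + 60 = 2·35 = 70 ⇒ a = 10.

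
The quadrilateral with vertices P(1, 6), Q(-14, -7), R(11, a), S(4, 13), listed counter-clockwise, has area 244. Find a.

The doubled signed area Σ (x_i y_{i+1} − x_{i+1} y_i) is linear in a.
With a=0 it equals 308; the coefficient of a is -18 (from the two edges through R).
So -18·a + 308 = 2·244 = 488 ⇒ a = -10.

-10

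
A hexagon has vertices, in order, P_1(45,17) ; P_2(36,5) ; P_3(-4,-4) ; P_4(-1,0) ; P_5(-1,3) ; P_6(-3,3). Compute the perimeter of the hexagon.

116

|P_1P_2| = √((-9)² + (-12)²) = √225 = 15
|P_2P_3| = √((-40)² + (-9)²) = √1681 = 41
|P_3P_4| = √((3)² + (4)²) = √25 = 5
|P_4P_5| = √((0)² + (3)²) = √9 = 3
|P_5P_6| = √((-2)² + (0)²) = √4 = 2
|P_6P_1| = √((48)² + (14)²) = √2500 = 50
Perimeter = 15 + 41 + 5 + 3 + 2 + 50 = 116.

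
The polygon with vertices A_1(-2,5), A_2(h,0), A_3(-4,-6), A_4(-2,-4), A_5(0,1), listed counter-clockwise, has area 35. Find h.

-6

Write out the shoelace sum; only the two edges meeting at A_2 involve h:
2·Area = [((-2)·0 − h·5) + (h·(-6) − (-4)·0)] + 4
       = -11·h + 4 = 70
⇒ h = -6.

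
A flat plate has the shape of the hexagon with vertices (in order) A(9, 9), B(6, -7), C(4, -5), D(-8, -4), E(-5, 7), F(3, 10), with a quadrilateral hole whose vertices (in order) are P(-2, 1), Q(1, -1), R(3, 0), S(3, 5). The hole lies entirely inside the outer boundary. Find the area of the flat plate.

Outer boundary:
A→B: (9)(-7) − (6)(9) = -117
B→C: (6)(-5) − (4)(-7) = -2
C→D: (4)(-4) − (-8)(-5) = -56
D→E: (-8)(7) − (-5)(-4) = -76
E→F: (-5)(10) − (3)(7) = -71
F→A: (3)(9) − (9)(10) = -63
Σ = -385
Area = |Σ|/2 = 192.5.
Hole:
Apply the surveyor's formula: 2A = Σ (x_i·y_{i+1} − x_{i+1}·y_i), indices taken mod 4.
Σ = (1) + (3) + (15) + (13) = 32
Area = |Σ|/2 = 16.
Net area = 192.5 − 16 = 176.5.

176.5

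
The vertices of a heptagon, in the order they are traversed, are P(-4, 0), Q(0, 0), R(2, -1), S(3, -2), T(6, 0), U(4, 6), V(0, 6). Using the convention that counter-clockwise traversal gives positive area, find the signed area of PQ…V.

Apply the shoelace (surveyor's) formula: 2A = Σ (x_i·y_{i+1} − x_{i+1}·y_i), indices taken mod 7.
Cross-terms: 0, 0, -1, 12, 36, 24, 24  ⇒  Σ = 95
Signed area = Σ/2 = 47.5 (positive ⇒ counter-clockwise traversal).

47.5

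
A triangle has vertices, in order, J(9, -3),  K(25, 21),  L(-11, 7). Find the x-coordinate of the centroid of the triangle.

23/3

Apply the shoelace formula. First the cross-terms c_i = x_i·y_{i+1} − x_{i+1}·y_i:
  264, 406, -30  ⇒  2A = 640, A = 320.
Then Σ (x_i + x_{i+1})·c_i = 14720, so x̄ = 14720 / (6·320) = 23/3.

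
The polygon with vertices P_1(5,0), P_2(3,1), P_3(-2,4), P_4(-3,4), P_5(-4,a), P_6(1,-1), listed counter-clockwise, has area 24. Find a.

0

The doubled signed area Σ (x_i y_{i+1} − x_{i+1} y_i) is linear in a.
With a=0 it equals 48; the coefficient of a is -4 (from the two edges through P_5).
So -4·a + 48 = 2·24 = 48 ⇒ a = 0.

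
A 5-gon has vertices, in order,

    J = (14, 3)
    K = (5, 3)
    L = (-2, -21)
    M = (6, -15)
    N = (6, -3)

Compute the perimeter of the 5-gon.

|JK| = √((-9)² + (0)²) = √81 = 9
|KL| = √((-7)² + (-24)²) = √625 = 25
|LM| = √((8)² + (6)²) = √100 = 10
|MN| = √((0)² + (12)²) = √144 = 12
|NJ| = √((8)² + (6)²) = √100 = 10
Perimeter = 9 + 25 + 10 + 12 + 10 = 66.

66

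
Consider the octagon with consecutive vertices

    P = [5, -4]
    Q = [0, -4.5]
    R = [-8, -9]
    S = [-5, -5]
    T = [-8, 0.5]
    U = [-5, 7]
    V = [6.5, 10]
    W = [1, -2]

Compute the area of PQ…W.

136

Σ = (-22.5) + (-36) + (-5) + (-42.5) + (-53.5) + (-95.5) + (-23) + (6) = -272
Area = |Σ|/2 = 136.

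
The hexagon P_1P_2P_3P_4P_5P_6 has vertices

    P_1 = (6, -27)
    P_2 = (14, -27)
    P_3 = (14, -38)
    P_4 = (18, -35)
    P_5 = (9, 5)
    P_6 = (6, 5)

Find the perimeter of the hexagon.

100

|P_1P_2| = √((8)² + (0)²) = √64 = 8
|P_2P_3| = √((0)² + (-11)²) = √121 = 11
|P_3P_4| = √((4)² + (3)²) = √25 = 5
|P_4P_5| = √((-9)² + (40)²) = √1681 = 41
|P_5P_6| = √((-3)² + (0)²) = √9 = 3
|P_6P_1| = √((0)² + (-32)²) = √1024 = 32
Perimeter = 8 + 11 + 5 + 41 + 3 + 32 = 100.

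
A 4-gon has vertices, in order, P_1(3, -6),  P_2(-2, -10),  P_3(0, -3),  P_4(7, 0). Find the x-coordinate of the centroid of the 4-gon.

109/57

Apply Gauss's area formula. First the cross-terms c_i = x_i·y_{i+1} − x_{i+1}·y_i:
  -42, 6, 21, -42  ⇒  2A = -57, A = -28.5.
Then Σ (x_i + x_{i+1})·c_i = -327, so x̄ = -327 / (6·(-28.5)) = 109/57.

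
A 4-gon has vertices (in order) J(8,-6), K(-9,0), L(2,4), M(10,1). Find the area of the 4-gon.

Apply Gauss's area formula: 2A = Σ (x_i·y_{i+1} − x_{i+1}·y_i), indices taken mod 4.
Σ = (-54) + (-36) + (-38) + (-68) = -196
Area = |Σ|/2 = 98.

98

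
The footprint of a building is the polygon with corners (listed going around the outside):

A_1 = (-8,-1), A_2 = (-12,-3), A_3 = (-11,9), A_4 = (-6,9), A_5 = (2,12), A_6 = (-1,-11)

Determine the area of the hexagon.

Apply the shoelace formula: 2A = Σ (x_i·y_{i+1} − x_{i+1}·y_i), indices taken mod 6.
Σ = (12) + (-141) + (-45) + (-90) + (-10) + (-87) = -361
Area = |Σ|/2 = 180.5.

180.5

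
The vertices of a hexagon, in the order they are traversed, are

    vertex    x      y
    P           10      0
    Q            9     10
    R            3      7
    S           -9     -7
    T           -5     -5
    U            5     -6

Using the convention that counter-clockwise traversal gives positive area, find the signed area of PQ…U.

Apply Gauss's area formula: 2A = Σ (x_i·y_{i+1} − x_{i+1}·y_i), indices taken mod 6.
Cross-terms: 100, 33, 42, 10, 55, 60  ⇒  Σ = 300
Signed area = Σ/2 = 150 (positive ⇒ counter-clockwise traversal).

150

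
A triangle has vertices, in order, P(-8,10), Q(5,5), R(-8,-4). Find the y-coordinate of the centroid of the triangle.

11/3

Apply the shoelace formula. First the cross-terms c_i = x_i·y_{i+1} − x_{i+1}·y_i:
  -90, 20, -112  ⇒  2A = -182, A = -91.
Then Σ (y_i + y_{i+1})·c_i = -2002, so ȳ = -2002 / (6·(-91)) = 11/3.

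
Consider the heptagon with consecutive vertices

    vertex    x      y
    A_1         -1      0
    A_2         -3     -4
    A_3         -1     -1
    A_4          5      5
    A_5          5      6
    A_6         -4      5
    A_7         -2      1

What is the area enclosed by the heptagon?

Apply Gauss's area formula: 2A = Σ (x_i·y_{i+1} − x_{i+1}·y_i), indices taken mod 7.
Σ = (4) + (-1) + (0) + (5) + (49) + (6) + (1) = 64
Area = |Σ|/2 = 32.

32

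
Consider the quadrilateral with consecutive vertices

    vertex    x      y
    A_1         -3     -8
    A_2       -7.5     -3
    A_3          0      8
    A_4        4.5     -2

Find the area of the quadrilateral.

Apply the shoelace formula: 2A = Σ (x_i·y_{i+1} − x_{i+1}·y_i), indices taken mod 4.
A_1→A_2: (-3)(-3) − (-7.5)(-8) = -51
A_2→A_3: (-7.5)(8) − (0)(-3) = -60
A_3→A_4: (0)(-2) − (4.5)(8) = -36
A_4→A_1: (4.5)(-8) − (-3)(-2) = -42
Σ = -189
Area = |Σ|/2 = 94.5.

94.5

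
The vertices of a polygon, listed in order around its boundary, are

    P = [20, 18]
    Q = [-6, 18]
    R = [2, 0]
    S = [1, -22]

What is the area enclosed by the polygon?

Apply the surveyor's formula: 2A = Σ (x_i·y_{i+1} − x_{i+1}·y_i), indices taken mod 4.
Σ = (468) + (-36) + (-44) + (458) = 846
Area = |Σ|/2 = 423.

423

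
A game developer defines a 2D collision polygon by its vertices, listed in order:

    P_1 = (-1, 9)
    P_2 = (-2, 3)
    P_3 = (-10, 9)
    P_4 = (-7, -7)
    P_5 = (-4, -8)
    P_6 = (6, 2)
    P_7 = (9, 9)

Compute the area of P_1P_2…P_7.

Apply the surveyor's formula: 2A = Σ (x_i·y_{i+1} − x_{i+1}·y_i), indices taken mod 7.
Σ = (15) + (12) + (133) + (28) + (40) + (36) + (90) = 354
Area = |Σ|/2 = 177.

177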